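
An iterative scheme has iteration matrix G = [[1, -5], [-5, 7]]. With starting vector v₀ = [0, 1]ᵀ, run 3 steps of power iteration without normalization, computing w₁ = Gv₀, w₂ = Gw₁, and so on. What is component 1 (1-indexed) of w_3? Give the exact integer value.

-410

w1 = Gv₀ = (1·0 + (-5)·1; (-5)·0 + 7·1) = (-5, 7)
w2 = Gw1 = (1·(-5) + (-5)·7; (-5)·(-5) + 7·7) = (-40, 74)
w3 = Gw2 = (-410, 718)
The requested component of w3 is -410.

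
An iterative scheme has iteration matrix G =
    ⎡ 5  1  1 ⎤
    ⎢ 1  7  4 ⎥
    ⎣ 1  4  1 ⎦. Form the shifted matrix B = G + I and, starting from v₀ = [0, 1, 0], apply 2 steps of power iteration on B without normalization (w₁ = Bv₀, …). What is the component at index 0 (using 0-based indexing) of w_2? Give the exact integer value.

18

B = G + I has rows (6, 1, 1); (1, 8, 4); (1, 4, 2)
w1 = Bv₀ = (6·0 + 1·1 + 1·0; 1·0 + 8·1 + 4·0; 1·0 + 4·1 + 2·0) = (1, 8, 4)
w2 = Bw1 = (6·1 + 1·8 + 1·4; 1·1 + 8·8 + 4·4; 1·1 + 4·8 + 2·4) = (18, 81, 41)
Requested component of w2: 18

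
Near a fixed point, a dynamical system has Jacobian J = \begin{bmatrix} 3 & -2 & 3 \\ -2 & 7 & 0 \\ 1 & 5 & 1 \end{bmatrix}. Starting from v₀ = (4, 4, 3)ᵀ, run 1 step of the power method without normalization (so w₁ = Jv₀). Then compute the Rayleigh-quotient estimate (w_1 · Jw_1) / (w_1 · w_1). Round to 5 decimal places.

λ ≈ 5.46995

w1 = Jv₀ = (3·4 + (-2)·4 + 3·3; (-2)·4 + 7·4 + 0·3; 1·4 + 5·4 + 1·3) = (13, 20, 27)
Jw1 = (80, 114, 140)
w1·Jw1 = 13·80 + 20·114 + 27·140 = 7100; w1·w1 = 13·13 + 20·20 + 27·27 = 1298
λ ≈ 7100/1298 = 5.46995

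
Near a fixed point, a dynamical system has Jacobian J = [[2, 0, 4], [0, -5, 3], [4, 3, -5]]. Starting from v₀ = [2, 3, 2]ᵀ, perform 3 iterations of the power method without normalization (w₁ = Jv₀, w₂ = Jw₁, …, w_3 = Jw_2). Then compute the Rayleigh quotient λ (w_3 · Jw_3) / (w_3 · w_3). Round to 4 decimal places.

-7.3512

w1 = Jv₀ = (12, -9, 7)
w2 = Jw1 = (52, 66, -14)
w3 = Jw2 = (48, -372, 476)
Jw3 = (2000, 3288, -3304)
w3·Jw3 = 48·2000 + (-372)·3288 + 476·(-3304) = -2699840; w3·w3 = 48·48 + (-372)·(-372) + 476·476 = 367264
λ ≈ -2699840/367264 = -7.3512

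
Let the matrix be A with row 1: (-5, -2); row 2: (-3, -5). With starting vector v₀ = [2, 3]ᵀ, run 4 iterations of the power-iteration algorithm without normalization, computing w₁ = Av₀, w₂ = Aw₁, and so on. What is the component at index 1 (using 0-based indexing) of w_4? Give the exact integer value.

w1 = Av₀ = (-16, -21)
w2 = Aw1 = (122, 153)
w3 = Aw2 = (-916, -1131)
w4 = Aw3 = (6842, 8403)
The requested component of w4 is 8403.

8403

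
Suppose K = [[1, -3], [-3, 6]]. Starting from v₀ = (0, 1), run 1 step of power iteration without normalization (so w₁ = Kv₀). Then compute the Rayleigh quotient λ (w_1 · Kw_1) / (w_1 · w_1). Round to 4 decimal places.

λ ≈ 7.4000

w1 = Kv₀ = (1·0 + (-3)·1; (-3)·0 + 6·1) = (-3, 6)
Kw1 = (-21, 45)
w1·Kw1 = (-3)·(-21) + 6·45 = 333; w1·w1 = (-3)·(-3) + 6·6 = 45
λ ≈ 333/45 = 7.4000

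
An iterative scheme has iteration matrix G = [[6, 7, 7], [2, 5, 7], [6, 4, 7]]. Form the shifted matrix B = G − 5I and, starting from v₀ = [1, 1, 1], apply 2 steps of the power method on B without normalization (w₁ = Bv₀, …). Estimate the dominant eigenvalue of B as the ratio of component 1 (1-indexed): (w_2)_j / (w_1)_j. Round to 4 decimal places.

B = G − 5I has rows (1, 7, 7); (2, 0, 7); (6, 4, 2)
w1 = Bv₀ = (15, 9, 12)
w2 = Bw1 = (162, 114, 150)
Ratio: 162/15 = 10.8000

μ ≈ 10.8000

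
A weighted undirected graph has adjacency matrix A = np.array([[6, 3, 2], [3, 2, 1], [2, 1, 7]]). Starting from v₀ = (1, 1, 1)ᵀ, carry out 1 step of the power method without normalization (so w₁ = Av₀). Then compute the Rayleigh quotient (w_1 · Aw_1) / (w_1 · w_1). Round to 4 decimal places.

λ ≈ 9.5486

w1 = Av₀ = (6·1 + 3·1 + 2·1; 3·1 + 2·1 + 1·1; 2·1 + 1·1 + 7·1) = (11, 6, 10)
Aw1 = (104, 55, 98)
w1·Aw1 = 11·104 + 6·55 + 10·98 = 2454; w1·w1 = 11·11 + 6·6 + 10·10 = 257
λ ≈ 2454/257 = 9.5486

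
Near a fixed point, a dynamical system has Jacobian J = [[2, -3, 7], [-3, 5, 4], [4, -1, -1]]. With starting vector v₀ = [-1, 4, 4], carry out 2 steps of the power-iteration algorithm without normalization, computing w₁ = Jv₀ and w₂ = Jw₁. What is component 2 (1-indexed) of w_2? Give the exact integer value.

w1 = Jv₀ = (2·(-1) + (-3)·4 + 7·4; (-3)·(-1) + 5·4 + 4·4; 4·(-1) + (-1)·4 + (-1)·4) = (14, 39, -12)
w2 = Jw1 = (2·14 + (-3)·39 + 7·(-12); (-3)·14 + 5·39 + 4·(-12); 4·14 + (-1)·39 + (-1)·(-12)) = (-173, 105, 29)
The requested component of w2 is 105.

105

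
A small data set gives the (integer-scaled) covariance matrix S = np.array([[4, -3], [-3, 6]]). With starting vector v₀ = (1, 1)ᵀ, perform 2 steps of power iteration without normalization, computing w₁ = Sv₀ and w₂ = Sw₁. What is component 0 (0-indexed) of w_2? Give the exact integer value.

w1 = Sv₀ = (4·1 + (-3)·1; (-3)·1 + 6·1) = (1, 3)
w2 = Sw1 = (4·1 + (-3)·3; (-3)·1 + 6·3) = (-5, 15)
The requested component of w2 is -5.

-5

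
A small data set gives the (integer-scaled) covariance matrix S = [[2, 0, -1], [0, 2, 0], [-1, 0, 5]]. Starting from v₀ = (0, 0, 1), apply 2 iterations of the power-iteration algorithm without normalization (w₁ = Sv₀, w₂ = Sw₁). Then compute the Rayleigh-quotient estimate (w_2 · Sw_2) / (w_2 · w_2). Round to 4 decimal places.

w1 = Sv₀ = (2·0 + 0·0 + (-1)·1; 0·0 + 2·0 + 0·1; (-1)·0 + 0·0 + 5·1) = (-1, 0, 5)
w2 = Sw1 = (2·(-1) + 0·0 + (-1)·5; 0·(-1) + 2·0 + 0·5; (-1)·(-1) + 0·0 + 5·5) = (-7, 0, 26)
Sw2 = (-40, 0, 137)
w2·Sw2 = (-7)·(-40) + 0·0 + 26·137 = 3842; w2·w2 = (-7)·(-7) + 0·0 + 26·26 = 725
λ ≈ 3842/725 = 5.2993

5.2993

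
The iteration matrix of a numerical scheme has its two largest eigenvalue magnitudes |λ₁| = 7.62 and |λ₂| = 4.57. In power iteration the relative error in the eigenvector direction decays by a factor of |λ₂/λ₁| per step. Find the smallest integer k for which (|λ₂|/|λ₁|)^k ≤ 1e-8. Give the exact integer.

|λ₂/λ₁| = 4.57/7.62 = 0.59974
Need k ≥ ln(1e-8) / ln(0.59974) = -18.4207 / -0.5113 ≈ 36.030
Smallest integer k satisfying the bound: 37

37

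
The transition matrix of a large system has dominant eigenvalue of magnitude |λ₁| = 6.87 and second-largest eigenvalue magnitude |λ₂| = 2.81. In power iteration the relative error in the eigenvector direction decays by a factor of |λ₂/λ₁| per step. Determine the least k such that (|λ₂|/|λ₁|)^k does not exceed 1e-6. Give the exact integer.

|λ₂/λ₁| = 2.81/6.87 = 0.40902
Need k ≥ ln(1e-6) / ln(0.40902) = -13.8155 / -0.8940 ≈ 15.454
Smallest integer k satisfying the bound: 16

16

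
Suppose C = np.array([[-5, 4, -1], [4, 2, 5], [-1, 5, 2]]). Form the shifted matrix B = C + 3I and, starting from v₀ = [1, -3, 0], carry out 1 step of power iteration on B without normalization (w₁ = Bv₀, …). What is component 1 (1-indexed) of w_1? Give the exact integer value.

-14

B = C + 3I has rows (-2, 4, -1); (4, 5, 5); (-1, 5, 5)
w1 = Bv₀ = ((-2)·1 + 4·(-3) + (-1)·0; 4·1 + 5·(-3) + 5·0; (-1)·1 + 5·(-3) + 5·0) = (-14, -11, -16)
Requested component of w1: -14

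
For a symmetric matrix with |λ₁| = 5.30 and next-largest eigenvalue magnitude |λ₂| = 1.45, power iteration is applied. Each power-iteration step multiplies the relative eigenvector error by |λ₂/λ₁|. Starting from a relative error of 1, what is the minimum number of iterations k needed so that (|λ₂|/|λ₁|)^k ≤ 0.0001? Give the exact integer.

8

|λ₂/λ₁| = 1.45/5.30 = 0.27358
Need k ≥ ln(0.0001) / ln(0.27358) = -9.2103 / -1.2961 ≈ 7.106
Smallest integer k satisfying the bound: 8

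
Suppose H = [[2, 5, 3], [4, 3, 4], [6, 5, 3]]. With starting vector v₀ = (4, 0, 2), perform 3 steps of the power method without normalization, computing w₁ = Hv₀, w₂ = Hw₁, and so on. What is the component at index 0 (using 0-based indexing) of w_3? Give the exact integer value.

2598

w1 = Hv₀ = (14, 24, 30)
w2 = Hw1 = (238, 248, 294)
w3 = Hw2 = (2598, 2872, 3550)
The requested component of w3 is 2598.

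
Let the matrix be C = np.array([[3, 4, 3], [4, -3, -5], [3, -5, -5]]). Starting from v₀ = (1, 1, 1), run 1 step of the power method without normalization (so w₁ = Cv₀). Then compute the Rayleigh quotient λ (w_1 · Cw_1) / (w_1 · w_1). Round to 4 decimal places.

w1 = Cv₀ = (3·1 + 4·1 + 3·1; 4·1 + (-3)·1 + (-5)·1; 3·1 + (-5)·1 + (-5)·1) = (10, -4, -7)
Cw1 = (-7, 87, 85)
w1·Cw1 = 10·(-7) + (-4)·87 + (-7)·85 = -1013; w1·w1 = 10·10 + (-4)·(-4) + (-7)·(-7) = 165
λ ≈ -1013/165 = -6.1394

-6.1394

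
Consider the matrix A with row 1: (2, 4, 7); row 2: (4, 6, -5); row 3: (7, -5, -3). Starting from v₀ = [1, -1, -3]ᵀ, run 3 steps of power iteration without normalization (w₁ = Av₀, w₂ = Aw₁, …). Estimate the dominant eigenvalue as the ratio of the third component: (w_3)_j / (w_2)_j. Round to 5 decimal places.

-8.76471

w1 = Av₀ = (-23, 13, 21)
w2 = Aw1 = (153, -119, -289)
w3 = Aw2 = (-2193, 1343, 2533)
Ratio at component: 2533 / -289 = -8.76471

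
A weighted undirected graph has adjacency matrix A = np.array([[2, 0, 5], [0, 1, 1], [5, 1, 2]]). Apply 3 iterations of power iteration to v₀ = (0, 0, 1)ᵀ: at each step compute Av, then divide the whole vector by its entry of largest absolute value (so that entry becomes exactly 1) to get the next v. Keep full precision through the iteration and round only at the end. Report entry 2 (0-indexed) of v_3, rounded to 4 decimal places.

0.8579

Av0 = (5.00000, 1.00000, 2.00000); divide by 5.00000 → v1 = (1.00000, 0.20000, 0.40000)
Av1 = (4.00000, 0.60000, 6.00000); divide by 6.00000 → v2 = (0.66667, 0.10000, 1.00000)
Av2 = (6.33333, 1.10000, 5.43333); divide by 6.33333 → v3 = (1.00000, 0.17368, 0.85789)
Requested entry of v3: 163/190 = 0.8579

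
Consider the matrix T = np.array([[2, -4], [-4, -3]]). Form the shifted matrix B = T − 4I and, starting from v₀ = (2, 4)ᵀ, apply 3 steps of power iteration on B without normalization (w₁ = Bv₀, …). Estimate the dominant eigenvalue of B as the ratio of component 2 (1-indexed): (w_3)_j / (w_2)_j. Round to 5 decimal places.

-9.21687

B = T − 4I has rows (-2, -4); (-4, -7)
w1 = Bv₀ = ((-2)·2 + (-4)·4; (-4)·2 + (-7)·4) = (-20, -36)
w2 = Bw1 = ((-2)·(-20) + (-4)·(-36); (-4)·(-20) + (-7)·(-36)) = (184, 332)
w3 = Bw2 = (-1696, -3060)
Ratio: -3060/332 = -9.21687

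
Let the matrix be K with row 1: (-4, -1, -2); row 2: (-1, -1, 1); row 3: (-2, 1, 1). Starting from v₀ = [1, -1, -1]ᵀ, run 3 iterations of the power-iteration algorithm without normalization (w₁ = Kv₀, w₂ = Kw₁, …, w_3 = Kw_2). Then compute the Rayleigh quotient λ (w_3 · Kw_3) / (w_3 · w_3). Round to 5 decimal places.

λ ≈ -4.13805

w1 = Kv₀ = (-1, -1, -4)
w2 = Kw1 = (13, -2, -3)
w3 = Kw2 = (-44, -14, -31)
Kw3 = (252, 27, 43)
w3·Kw3 = (-44)·252 + (-14)·27 + (-31)·43 = -12799; w3·w3 = (-44)·(-44) + (-14)·(-14) + (-31)·(-31) = 3093
λ ≈ -12799/3093 = -4.13805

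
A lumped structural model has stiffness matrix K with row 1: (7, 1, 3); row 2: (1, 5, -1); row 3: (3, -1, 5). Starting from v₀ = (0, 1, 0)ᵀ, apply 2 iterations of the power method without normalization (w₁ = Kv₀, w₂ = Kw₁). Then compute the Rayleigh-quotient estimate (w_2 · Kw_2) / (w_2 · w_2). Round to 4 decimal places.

λ ≈ 5.7544

w1 = Kv₀ = (1, 5, -1)
w2 = Kw1 = (9, 27, -7)
Kw2 = (69, 151, -35)
w2·Kw2 = 9·69 + 27·151 + (-7)·(-35) = 4943; w2·w2 = 9·9 + 27·27 + (-7)·(-7) = 859
λ ≈ 4943/859 = 5.7544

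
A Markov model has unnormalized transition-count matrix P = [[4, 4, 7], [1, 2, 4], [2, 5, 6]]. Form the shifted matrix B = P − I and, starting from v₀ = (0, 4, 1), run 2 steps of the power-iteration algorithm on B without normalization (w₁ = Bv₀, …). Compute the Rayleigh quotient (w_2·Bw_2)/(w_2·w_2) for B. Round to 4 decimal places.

10.3147

B = P − I has rows (3, 4, 7); (1, 1, 4); (2, 5, 5)
w1 = Bv₀ = (3·0 + 4·4 + 7·1; 1·0 + 1·4 + 4·1; 2·0 + 5·4 + 5·1) = (23, 8, 25)
w2 = Bw1 = (3·23 + 4·8 + 7·25; 1·23 + 1·8 + 4·25; 2·23 + 5·8 + 5·25) = (276, 131, 211)
Bw2 = (2829, 1251, 2262)
w2·Bw2 = 1421967; w2·w2 = 137858; μ ≈ 1421967/137858 = 10.3147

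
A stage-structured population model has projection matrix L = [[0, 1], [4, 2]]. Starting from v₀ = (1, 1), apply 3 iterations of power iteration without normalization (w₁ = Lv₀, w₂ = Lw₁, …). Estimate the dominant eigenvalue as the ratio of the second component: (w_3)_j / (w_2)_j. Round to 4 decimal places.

3.5000

w1 = Lv₀ = (1, 6)
w2 = Lw1 = (6, 16)
w3 = Lw2 = (16, 56)
Ratio at component: 56 / 16 = 3.5000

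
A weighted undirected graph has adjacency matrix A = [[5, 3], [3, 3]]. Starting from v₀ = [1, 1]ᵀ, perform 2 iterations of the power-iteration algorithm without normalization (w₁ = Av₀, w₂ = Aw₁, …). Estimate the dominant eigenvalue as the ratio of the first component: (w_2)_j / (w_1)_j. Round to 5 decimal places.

7.25000

w1 = Av₀ = (5·1 + 3·1; 3·1 + 3·1) = (8, 6)
w2 = Aw1 = (5·8 + 3·6; 3·8 + 3·6) = (58, 42)
Ratio at component: 58 / 8 = 7.25000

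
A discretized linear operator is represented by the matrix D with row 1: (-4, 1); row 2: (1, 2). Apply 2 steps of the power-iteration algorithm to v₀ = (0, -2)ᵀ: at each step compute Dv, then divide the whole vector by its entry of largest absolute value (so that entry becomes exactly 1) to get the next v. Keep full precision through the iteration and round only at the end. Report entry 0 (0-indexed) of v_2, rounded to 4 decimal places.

-0.4000

Dv0 = (-2.00000, -4.00000); divide by -4.00000 → v1 = (0.50000, 1.00000)
Dv1 = (-1.00000, 2.50000); divide by 2.50000 → v2 = (-0.40000, 1.00000)
Requested entry of v2: 4/-10 = -0.4000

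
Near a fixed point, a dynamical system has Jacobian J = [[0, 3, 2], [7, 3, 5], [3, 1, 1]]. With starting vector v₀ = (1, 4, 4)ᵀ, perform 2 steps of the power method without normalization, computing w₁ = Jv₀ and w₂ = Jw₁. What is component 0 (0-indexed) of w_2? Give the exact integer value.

139

w1 = Jv₀ = (20, 39, 11)
w2 = Jw1 = (139, 312, 110)
The requested component of w2 is 139.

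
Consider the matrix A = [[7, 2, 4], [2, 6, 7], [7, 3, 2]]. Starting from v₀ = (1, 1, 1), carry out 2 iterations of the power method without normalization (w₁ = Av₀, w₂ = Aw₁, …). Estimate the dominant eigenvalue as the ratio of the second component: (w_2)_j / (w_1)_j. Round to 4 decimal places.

w1 = Av₀ = (7·1 + 2·1 + 4·1; 2·1 + 6·1 + 7·1; 7·1 + 3·1 + 2·1) = (13, 15, 12)
w2 = Aw1 = (7·13 + 2·15 + 4·12; 2·13 + 6·15 + 7·12; 7·13 + 3·15 + 2·12) = (169, 200, 160)
Ratio at component: 200 / 15 = 13.3333

λ ≈ 13.3333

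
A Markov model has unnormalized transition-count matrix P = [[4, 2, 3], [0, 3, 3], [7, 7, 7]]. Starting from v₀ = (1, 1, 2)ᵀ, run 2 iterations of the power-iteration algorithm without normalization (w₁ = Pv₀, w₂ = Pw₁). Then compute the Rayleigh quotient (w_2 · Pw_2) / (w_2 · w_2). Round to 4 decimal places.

λ ≈ 12.3240

w1 = Pv₀ = (12, 9, 28)
w2 = Pw1 = (150, 111, 343)
Pw2 = (1851, 1362, 4228)
w2·Pw2 = 150·1851 + 111·1362 + 343·4228 = 1879036; w2·w2 = 150·150 + 111·111 + 343·343 = 152470
λ ≈ 1879036/152470 = 12.3240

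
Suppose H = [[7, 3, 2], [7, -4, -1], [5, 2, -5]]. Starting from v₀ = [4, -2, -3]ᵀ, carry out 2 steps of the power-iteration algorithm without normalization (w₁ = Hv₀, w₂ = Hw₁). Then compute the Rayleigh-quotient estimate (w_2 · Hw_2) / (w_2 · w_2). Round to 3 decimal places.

w1 = Hv₀ = (7·4 + 3·(-2) + 2·(-3); 7·4 + (-4)·(-2) + (-1)·(-3); 5·4 + 2·(-2) + (-5)·(-3)) = (16, 39, 31)
w2 = Hw1 = (7·16 + 3·39 + 2·31; 7·16 + (-4)·39 + (-1)·31; 5·16 + 2·39 + (-5)·31) = (291, -75, 3)
Hw2 = (1818, 2334, 1290)
w2·Hw2 = 291·1818 + (-75)·2334 + 3·1290 = 357858; w2·w2 = 291·291 + (-75)·(-75) + 3·3 = 90315
λ ≈ 357858/90315 = 3.962

3.962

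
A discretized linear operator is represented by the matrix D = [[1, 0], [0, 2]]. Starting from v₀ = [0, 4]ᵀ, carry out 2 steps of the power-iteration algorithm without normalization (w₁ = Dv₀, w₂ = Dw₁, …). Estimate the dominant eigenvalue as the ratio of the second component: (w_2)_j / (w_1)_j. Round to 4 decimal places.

2.0000

w1 = Dv₀ = (0, 8)
w2 = Dw1 = (0, 16)
Ratio at component: 16 / 8 = 2.0000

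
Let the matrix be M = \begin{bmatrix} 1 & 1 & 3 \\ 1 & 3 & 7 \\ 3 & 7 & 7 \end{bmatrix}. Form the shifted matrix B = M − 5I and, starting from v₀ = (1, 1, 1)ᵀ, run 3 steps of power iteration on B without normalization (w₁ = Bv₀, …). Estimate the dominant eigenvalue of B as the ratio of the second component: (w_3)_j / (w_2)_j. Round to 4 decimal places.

5.0000

B = M − 5I has rows (-4, 1, 3); (1, -2, 7); (3, 7, 2)
w1 = Bv₀ = ((-4)·1 + 1·1 + 3·1; 1·1 + (-2)·1 + 7·1; 3·1 + 7·1 + 2·1) = (0, 6, 12)
w2 = Bw1 = ((-4)·0 + 1·6 + 3·12; 1·0 + (-2)·6 + 7·12; 3·0 + 7·6 + 2·12) = (42, 72, 66)
w3 = Bw2 = (102, 360, 762)
Ratio: 360/72 = 5.0000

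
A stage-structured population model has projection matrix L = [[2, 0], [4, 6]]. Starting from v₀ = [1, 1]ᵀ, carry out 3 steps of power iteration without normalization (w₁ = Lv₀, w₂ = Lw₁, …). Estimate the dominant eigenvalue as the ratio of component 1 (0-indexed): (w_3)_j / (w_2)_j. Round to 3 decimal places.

w1 = Lv₀ = (2, 10)
w2 = Lw1 = (4, 68)
w3 = Lw2 = (8, 424)
Ratio at component: 424 / 68 = 6.235

λ ≈ 6.235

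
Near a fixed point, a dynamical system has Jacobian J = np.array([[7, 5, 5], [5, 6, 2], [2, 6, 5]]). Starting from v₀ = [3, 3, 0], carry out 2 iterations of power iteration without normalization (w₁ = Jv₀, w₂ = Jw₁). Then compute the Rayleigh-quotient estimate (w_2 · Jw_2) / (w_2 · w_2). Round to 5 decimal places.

λ ≈ 14.39145

w1 = Jv₀ = (7·3 + 5·3 + 5·0; 5·3 + 6·3 + 2·0; 2·3 + 6·3 + 5·0) = (36, 33, 24)
w2 = Jw1 = (7·36 + 5·33 + 5·24; 5·36 + 6·33 + 2·24; 2·36 + 6·33 + 5·24) = (537, 426, 390)
Jw2 = (7839, 6021, 5580)
w2·Jw2 = 537·7839 + 426·6021 + 390·5580 = 8950689; w2·w2 = 537·537 + 426·426 + 390·390 = 621945
λ ≈ 8950689/621945 = 14.39145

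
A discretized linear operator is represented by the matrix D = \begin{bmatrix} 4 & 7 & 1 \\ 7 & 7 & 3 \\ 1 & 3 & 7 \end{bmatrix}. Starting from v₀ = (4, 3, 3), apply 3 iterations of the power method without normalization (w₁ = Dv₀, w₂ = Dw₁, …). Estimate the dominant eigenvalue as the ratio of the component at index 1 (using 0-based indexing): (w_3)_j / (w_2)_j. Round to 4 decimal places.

w1 = Dv₀ = (4·4 + 7·3 + 1·3; 7·4 + 7·3 + 3·3; 1·4 + 3·3 + 7·3) = (40, 58, 34)
w2 = Dw1 = (4·40 + 7·58 + 1·34; 7·40 + 7·58 + 3·34; 1·40 + 3·58 + 7·34) = (600, 788, 452)
w3 = Dw2 = (8368, 11072, 6128)
Ratio at component: 11072 / 788 = 14.0508

14.0508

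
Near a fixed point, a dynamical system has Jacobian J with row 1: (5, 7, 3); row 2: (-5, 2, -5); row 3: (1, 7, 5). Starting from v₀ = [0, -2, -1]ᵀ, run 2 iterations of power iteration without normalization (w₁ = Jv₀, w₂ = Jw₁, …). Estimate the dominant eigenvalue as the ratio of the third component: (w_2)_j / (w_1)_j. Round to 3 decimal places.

w1 = Jv₀ = (5·0 + 7·(-2) + 3·(-1); (-5)·0 + 2·(-2) + (-5)·(-1); 1·0 + 7·(-2) + 5·(-1)) = (-17, 1, -19)
w2 = Jw1 = (5·(-17) + 7·1 + 3·(-19); (-5)·(-17) + 2·1 + (-5)·(-19); 1·(-17) + 7·1 + 5·(-19)) = (-135, 182, -105)
Ratio at component: -105 / -19 = 5.526

λ ≈ 5.526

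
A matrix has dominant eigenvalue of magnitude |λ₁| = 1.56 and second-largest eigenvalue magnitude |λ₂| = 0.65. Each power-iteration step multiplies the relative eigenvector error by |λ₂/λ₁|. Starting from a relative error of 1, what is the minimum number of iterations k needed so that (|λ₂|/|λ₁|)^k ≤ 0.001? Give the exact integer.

|λ₂/λ₁| = 0.65/1.56 = 0.41667
Need k ≥ ln(0.001) / ln(0.41667) = -6.9078 / -0.8755 ≈ 7.890
Smallest integer k satisfying the bound: 8

8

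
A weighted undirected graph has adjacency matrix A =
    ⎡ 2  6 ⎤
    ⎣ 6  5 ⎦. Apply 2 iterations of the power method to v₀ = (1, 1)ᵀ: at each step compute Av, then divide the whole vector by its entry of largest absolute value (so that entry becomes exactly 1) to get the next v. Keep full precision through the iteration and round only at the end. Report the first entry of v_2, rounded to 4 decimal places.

Av0 = (8.00000, 11.00000); divide by 11.00000 → v1 = (0.72727, 1.00000)
Av1 = (7.45455, 9.36364); divide by 9.36364 → v2 = (0.79612, 1.00000)
Requested entry of v2: 82/103 = 0.7961

0.7961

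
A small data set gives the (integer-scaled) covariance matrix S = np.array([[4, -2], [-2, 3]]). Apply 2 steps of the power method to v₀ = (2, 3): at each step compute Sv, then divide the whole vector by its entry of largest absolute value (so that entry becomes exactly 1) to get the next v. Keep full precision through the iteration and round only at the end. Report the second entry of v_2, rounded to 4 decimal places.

Sv0 = (2.00000, 5.00000); divide by 5.00000 → v1 = (0.40000, 1.00000)
Sv1 = (-0.40000, 2.20000); divide by 2.20000 → v2 = (-0.18182, 1.00000)
Requested entry of v2: 11/11 = 1.0000

1.0000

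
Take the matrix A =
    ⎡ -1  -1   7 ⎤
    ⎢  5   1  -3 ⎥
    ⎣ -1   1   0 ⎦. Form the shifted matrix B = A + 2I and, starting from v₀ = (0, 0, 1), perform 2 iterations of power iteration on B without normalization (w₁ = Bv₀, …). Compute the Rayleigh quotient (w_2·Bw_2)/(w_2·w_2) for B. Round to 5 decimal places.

3.10672

B = A + 2I has rows (1, -1, 7); (5, 3, -3); (-1, 1, 2)
w1 = Bv₀ = (1·0 + (-1)·0 + 7·1; 5·0 + 3·0 + (-3)·1; (-1)·0 + 1·0 + 2·1) = (7, -3, 2)
w2 = Bw1 = (1·7 + (-1)·(-3) + 7·2; 5·7 + 3·(-3) + (-3)·2; (-1)·7 + 1·(-3) + 2·2) = (24, 20, -6)
Bw2 = (-38, 198, -16)
w2·Bw2 = 3144; w2·w2 = 1012; μ ≈ 3144/1012 = 3.10672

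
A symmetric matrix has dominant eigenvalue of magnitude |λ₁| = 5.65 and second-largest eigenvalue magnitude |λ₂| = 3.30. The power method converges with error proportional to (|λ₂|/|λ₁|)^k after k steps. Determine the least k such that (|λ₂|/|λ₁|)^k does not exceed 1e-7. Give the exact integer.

|λ₂/λ₁| = 3.30/5.65 = 0.58407
Need k ≥ ln(1e-7) / ln(0.58407) = -16.1181 / -0.5377 ≈ 29.974
Smallest integer k satisfying the bound: 30

30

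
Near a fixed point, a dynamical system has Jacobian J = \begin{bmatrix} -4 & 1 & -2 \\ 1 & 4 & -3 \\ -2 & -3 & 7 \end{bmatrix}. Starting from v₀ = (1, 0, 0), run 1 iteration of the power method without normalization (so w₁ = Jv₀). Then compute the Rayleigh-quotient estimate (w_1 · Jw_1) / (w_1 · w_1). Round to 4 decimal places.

w1 = Jv₀ = (-4, 1, -2)
Jw1 = (21, 6, -9)
w1·Jw1 = (-4)·21 + 1·6 + (-2)·(-9) = -60; w1·w1 = (-4)·(-4) + 1·1 + (-2)·(-2) = 21
λ ≈ -60/21 = -2.8571

λ ≈ -2.8571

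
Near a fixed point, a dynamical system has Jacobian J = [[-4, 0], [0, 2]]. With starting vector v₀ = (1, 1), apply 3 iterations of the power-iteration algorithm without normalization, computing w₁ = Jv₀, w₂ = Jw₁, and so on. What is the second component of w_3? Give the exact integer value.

w1 = Jv₀ = (-4, 2)
w2 = Jw1 = (16, 4)
w3 = Jw2 = (-64, 8)
The requested component of w3 is 8.

8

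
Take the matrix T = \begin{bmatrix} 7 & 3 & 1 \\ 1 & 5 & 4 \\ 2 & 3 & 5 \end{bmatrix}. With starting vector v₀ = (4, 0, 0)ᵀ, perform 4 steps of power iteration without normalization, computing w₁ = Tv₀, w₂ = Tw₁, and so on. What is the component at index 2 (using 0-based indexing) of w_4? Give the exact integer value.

w1 = Tv₀ = (7·4 + 3·0 + 1·0; 1·4 + 5·0 + 4·0; 2·4 + 3·0 + 5·0) = (28, 4, 8)
w2 = Tw1 = (7·28 + 3·4 + 1·8; 1·28 + 5·4 + 4·8; 2·28 + 3·4 + 5·8) = (216, 80, 108)
w3 = Tw2 = (1860, 1048, 1212)
w4 = Tw3 = (17376, 11948, 12924)
The requested component of w4 is 12924.

12924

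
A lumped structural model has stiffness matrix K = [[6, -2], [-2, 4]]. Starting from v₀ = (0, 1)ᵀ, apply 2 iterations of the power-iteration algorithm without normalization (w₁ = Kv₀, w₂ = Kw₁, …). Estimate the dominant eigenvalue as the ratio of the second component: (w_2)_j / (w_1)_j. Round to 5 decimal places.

w1 = Kv₀ = (6·0 + (-2)·1; (-2)·0 + 4·1) = (-2, 4)
w2 = Kw1 = (6·(-2) + (-2)·4; (-2)·(-2) + 4·4) = (-20, 20)
Ratio at component: 20 / 4 = 5.00000

5.00000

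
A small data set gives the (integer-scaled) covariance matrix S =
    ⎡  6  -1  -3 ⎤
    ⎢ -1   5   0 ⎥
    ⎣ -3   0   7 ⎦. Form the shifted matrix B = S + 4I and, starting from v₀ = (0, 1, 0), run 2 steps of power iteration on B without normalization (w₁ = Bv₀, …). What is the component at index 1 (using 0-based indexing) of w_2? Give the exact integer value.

B = S + 4I has rows (10, -1, -3); (-1, 9, 0); (-3, 0, 11)
w1 = Bv₀ = (10·0 + (-1)·1 + (-3)·0; (-1)·0 + 9·1 + 0·0; (-3)·0 + 0·1 + 11·0) = (-1, 9, 0)
w2 = Bw1 = (10·(-1) + (-1)·9 + (-3)·0; (-1)·(-1) + 9·9 + 0·0; (-3)·(-1) + 0·9 + 11·0) = (-19, 82, 3)
Requested component of w2: 82

82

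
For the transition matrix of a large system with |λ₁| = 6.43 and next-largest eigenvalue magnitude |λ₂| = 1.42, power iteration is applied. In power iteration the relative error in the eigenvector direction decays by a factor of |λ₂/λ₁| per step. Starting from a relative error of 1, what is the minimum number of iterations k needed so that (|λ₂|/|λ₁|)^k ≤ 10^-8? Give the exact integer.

13

|λ₂/λ₁| = 1.42/6.43 = 0.22084
Need k ≥ ln(10^-8) / ln(0.22084) = -18.4207 / -1.5103 ≈ 12.197
Smallest integer k satisfying the bound: 13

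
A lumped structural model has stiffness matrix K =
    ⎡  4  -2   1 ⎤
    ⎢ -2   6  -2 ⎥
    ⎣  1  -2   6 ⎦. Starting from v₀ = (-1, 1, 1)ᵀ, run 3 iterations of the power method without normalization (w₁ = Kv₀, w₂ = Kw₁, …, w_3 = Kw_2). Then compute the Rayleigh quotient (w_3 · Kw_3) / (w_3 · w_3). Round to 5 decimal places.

8.32625

w1 = Kv₀ = (4·(-1) + (-2)·1 + 1·1; (-2)·(-1) + 6·1 + (-2)·1; 1·(-1) + (-2)·1 + 6·1) = (-5, 6, 3)
w2 = Kw1 = (4·(-5) + (-2)·6 + 1·3; (-2)·(-5) + 6·6 + (-2)·3; 1·(-5) + (-2)·6 + 6·3) = (-29, 40, 1)
w3 = Kw2 = (-195, 296, -103)
Kw3 = (-1475, 2372, -1405)
w3·Kw3 = (-195)·(-1475) + 296·2372 + (-103)·(-1405) = 1134452; w3·w3 = (-195)·(-195) + 296·296 + (-103)·(-103) = 136250
λ ≈ 1134452/136250 = 8.32625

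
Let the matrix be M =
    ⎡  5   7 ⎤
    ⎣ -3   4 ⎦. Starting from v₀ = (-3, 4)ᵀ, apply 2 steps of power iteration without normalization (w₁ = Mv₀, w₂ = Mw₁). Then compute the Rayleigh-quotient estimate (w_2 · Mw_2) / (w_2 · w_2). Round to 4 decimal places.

5.8943

w1 = Mv₀ = (5·(-3) + 7·4; (-3)·(-3) + 4·4) = (13, 25)
w2 = Mw1 = (5·13 + 7·25; (-3)·13 + 4·25) = (240, 61)
Mw2 = (1627, -476)
w2·Mw2 = 240·1627 + 61·(-476) = 361444; w2·w2 = 240·240 + 61·61 = 61321
λ ≈ 361444/61321 = 5.8943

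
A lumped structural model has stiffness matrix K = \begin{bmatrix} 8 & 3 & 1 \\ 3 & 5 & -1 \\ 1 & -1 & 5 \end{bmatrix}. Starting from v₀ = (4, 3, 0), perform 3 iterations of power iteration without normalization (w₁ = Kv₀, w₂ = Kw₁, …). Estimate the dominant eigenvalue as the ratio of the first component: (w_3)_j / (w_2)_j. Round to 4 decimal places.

λ ≈ 9.9268

w1 = Kv₀ = (8·4 + 3·3 + 1·0; 3·4 + 5·3 + (-1)·0; 1·4 + (-1)·3 + 5·0) = (41, 27, 1)
w2 = Kw1 = (8·41 + 3·27 + 1·1; 3·41 + 5·27 + (-1)·1; 1·41 + (-1)·27 + 5·1) = (410, 257, 19)
w3 = Kw2 = (4070, 2496, 248)
Ratio at component: 4070 / 410 = 9.9268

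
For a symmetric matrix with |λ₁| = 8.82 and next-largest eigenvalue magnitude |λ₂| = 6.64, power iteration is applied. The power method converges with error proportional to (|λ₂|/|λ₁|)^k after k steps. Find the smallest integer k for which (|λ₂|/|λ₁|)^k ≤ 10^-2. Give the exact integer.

|λ₂/λ₁| = 6.64/8.82 = 0.75283
Need k ≥ ln(10^-2) / ln(0.75283) = -4.6052 / -0.2839 ≈ 16.221
Smallest integer k satisfying the bound: 17

17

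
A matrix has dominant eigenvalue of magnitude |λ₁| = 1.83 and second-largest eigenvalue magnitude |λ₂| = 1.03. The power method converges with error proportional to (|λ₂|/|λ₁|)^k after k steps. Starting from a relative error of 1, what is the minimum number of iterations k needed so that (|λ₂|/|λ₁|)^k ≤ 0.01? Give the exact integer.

9

|λ₂/λ₁| = 1.03/1.83 = 0.56284
Need k ≥ ln(0.01) / ln(0.56284) = -4.6052 / -0.5748 ≈ 8.012
Smallest integer k satisfying the bound: 9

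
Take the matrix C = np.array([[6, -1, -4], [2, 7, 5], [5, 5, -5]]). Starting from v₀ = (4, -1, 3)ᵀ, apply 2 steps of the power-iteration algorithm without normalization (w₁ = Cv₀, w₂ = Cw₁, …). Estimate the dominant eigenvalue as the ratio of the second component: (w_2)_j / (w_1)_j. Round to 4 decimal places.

λ ≈ 8.6250

w1 = Cv₀ = (13, 16, 0)
w2 = Cw1 = (62, 138, 145)
Ratio at component: 138 / 16 = 8.6250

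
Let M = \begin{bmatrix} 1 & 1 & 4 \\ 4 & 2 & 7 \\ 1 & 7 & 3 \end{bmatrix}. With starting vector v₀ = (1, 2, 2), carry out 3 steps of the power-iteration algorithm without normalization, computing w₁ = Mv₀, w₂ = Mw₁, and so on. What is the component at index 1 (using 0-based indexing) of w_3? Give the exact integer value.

2534

w1 = Mv₀ = (1·1 + 1·2 + 4·2; 4·1 + 2·2 + 7·2; 1·1 + 7·2 + 3·2) = (11, 22, 21)
w2 = Mw1 = (1·11 + 1·22 + 4·21; 4·11 + 2·22 + 7·21; 1·11 + 7·22 + 3·21) = (117, 235, 228)
w3 = Mw2 = (1264, 2534, 2446)
The requested component of w3 is 2534.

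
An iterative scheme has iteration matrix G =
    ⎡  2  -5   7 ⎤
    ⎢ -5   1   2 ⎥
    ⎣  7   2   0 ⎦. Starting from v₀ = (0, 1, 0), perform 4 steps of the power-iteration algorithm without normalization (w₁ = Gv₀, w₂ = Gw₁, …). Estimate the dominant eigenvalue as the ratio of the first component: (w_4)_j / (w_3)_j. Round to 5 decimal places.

w1 = Gv₀ = (2·0 + (-5)·1 + 7·0; (-5)·0 + 1·1 + 2·0; 7·0 + 2·1 + 0·0) = (-5, 1, 2)
w2 = Gw1 = (2·(-5) + (-5)·1 + 7·2; (-5)·(-5) + 1·1 + 2·2; 7·(-5) + 2·1 + 0·2) = (-1, 30, -33)
w3 = Gw2 = (-383, -31, 53)
w4 = Gw3 = (-240, 1990, -2743)
Ratio at component: -240 / -383 = 0.62663

0.62663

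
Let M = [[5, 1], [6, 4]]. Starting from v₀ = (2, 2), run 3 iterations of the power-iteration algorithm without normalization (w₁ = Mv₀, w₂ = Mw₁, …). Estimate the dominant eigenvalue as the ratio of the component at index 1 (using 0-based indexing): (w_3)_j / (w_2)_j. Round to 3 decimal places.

w1 = Mv₀ = (5·2 + 1·2; 6·2 + 4·2) = (12, 20)
w2 = Mw1 = (5·12 + 1·20; 6·12 + 4·20) = (80, 152)
w3 = Mw2 = (552, 1088)
Ratio at component: 1088 / 152 = 7.158

λ ≈ 7.158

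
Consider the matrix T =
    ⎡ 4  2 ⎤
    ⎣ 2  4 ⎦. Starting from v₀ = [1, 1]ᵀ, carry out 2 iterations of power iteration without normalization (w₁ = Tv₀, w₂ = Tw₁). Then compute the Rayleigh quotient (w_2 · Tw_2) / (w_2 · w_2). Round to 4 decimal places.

w1 = Tv₀ = (6, 6)
w2 = Tw1 = (36, 36)
Tw2 = (216, 216)
w2·Tw2 = 36·216 + 36·216 = 15552; w2·w2 = 36·36 + 36·36 = 2592
λ ≈ 15552/2592 = 6.0000

6.0000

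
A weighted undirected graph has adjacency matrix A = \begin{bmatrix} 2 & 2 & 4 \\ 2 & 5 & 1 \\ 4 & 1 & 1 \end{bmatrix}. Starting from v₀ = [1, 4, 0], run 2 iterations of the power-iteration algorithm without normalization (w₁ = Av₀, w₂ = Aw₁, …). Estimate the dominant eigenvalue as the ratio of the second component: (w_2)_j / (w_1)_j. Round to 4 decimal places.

λ ≈ 6.2727

w1 = Av₀ = (2·1 + 2·4 + 4·0; 2·1 + 5·4 + 1·0; 4·1 + 1·4 + 1·0) = (10, 22, 8)
w2 = Aw1 = (2·10 + 2·22 + 4·8; 2·10 + 5·22 + 1·8; 4·10 + 1·22 + 1·8) = (96, 138, 70)
Ratio at component: 138 / 22 = 6.2727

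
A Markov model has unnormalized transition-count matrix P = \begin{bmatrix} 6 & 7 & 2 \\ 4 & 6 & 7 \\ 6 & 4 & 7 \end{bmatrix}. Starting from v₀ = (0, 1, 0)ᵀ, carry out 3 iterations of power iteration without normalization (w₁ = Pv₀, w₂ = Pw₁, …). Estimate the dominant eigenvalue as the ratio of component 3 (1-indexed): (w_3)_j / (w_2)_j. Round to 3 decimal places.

16.787

w1 = Pv₀ = (6·0 + 7·1 + 2·0; 4·0 + 6·1 + 7·0; 6·0 + 4·1 + 7·0) = (7, 6, 4)
w2 = Pw1 = (6·7 + 7·6 + 2·4; 4·7 + 6·6 + 7·4; 6·7 + 4·6 + 7·4) = (92, 92, 94)
w3 = Pw2 = (1384, 1578, 1578)
Ratio at component: 1578 / 94 = 16.787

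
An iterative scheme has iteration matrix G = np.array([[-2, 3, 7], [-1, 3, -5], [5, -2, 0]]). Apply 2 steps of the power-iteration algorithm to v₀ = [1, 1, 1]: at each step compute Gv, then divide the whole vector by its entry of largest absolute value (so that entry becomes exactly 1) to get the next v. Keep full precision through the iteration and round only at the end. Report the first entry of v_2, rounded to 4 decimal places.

-0.0870

Gv0 = (8.00000, -3.00000, 3.00000); divide by 8.00000 → v1 = (1.00000, -0.37500, 0.37500)
Gv1 = (-0.50000, -4.00000, 5.75000); divide by 5.75000 → v2 = (-0.08696, -0.69565, 1.00000)
Requested entry of v2: -4/46 = -0.0870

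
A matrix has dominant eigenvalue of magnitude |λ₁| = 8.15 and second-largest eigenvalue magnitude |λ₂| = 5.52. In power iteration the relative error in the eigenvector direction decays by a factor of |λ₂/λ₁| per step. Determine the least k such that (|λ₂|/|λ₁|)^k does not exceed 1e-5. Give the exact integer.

30

|λ₂/λ₁| = 5.52/8.15 = 0.67730
Need k ≥ ln(1e-5) / ln(0.67730) = -11.5129 / -0.3896 ≈ 29.548
Smallest integer k satisfying the bound: 30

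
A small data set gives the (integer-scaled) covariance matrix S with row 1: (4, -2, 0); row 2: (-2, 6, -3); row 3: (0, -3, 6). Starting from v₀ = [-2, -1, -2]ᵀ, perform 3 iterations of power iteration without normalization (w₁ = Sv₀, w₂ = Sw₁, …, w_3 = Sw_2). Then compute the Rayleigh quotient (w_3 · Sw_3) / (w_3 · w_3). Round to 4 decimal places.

w1 = Sv₀ = (4·(-2) + (-2)·(-1) + 0·(-2); (-2)·(-2) + 6·(-1) + (-3)·(-2); 0·(-2) + (-3)·(-1) + 6·(-2)) = (-6, 4, -9)
w2 = Sw1 = (4·(-6) + (-2)·4 + 0·(-9); (-2)·(-6) + 6·4 + (-3)·(-9); 0·(-6) + (-3)·4 + 6·(-9)) = (-32, 63, -66)
w3 = Sw2 = (-254, 640, -585)
Sw3 = (-2296, 6103, -5430)
w3·Sw3 = (-254)·(-2296) + 640·6103 + (-585)·(-5430) = 7665654; w3·w3 = (-254)·(-254) + 640·640 + (-585)·(-585) = 816341
λ ≈ 7665654/816341 = 9.3903

λ ≈ 9.3903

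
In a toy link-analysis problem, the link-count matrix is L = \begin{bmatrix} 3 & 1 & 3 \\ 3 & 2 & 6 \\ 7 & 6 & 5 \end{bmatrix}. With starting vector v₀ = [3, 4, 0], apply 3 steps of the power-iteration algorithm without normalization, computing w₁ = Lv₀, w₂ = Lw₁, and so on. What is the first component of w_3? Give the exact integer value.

2170

w1 = Lv₀ = (3·3 + 1·4 + 3·0; 3·3 + 2·4 + 6·0; 7·3 + 6·4 + 5·0) = (13, 17, 45)
w2 = Lw1 = (3·13 + 1·17 + 3·45; 3·13 + 2·17 + 6·45; 7·13 + 6·17 + 5·45) = (191, 343, 418)
w3 = Lw2 = (2170, 3767, 5485)
The requested component of w3 is 2170.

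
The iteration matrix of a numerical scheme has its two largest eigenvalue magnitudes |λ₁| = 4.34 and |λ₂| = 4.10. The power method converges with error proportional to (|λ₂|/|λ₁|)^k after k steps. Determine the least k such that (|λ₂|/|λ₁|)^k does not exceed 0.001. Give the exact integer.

122

|λ₂/λ₁| = 4.10/4.34 = 0.94470
Need k ≥ ln(0.001) / ln(0.94470) = -6.9078 / -0.0569 ≈ 121.429
Smallest integer k satisfying the bound: 122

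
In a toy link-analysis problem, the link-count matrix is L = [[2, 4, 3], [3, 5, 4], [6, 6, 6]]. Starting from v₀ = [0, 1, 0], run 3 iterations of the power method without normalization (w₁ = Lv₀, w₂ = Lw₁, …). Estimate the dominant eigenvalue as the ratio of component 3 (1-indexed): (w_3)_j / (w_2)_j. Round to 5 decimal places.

13.13333

w1 = Lv₀ = (2·0 + 4·1 + 3·0; 3·0 + 5·1 + 4·0; 6·0 + 6·1 + 6·0) = (4, 5, 6)
w2 = Lw1 = (2·4 + 4·5 + 3·6; 3·4 + 5·5 + 4·6; 6·4 + 6·5 + 6·6) = (46, 61, 90)
w3 = Lw2 = (606, 803, 1182)
Ratio at component: 1182 / 90 = 13.13333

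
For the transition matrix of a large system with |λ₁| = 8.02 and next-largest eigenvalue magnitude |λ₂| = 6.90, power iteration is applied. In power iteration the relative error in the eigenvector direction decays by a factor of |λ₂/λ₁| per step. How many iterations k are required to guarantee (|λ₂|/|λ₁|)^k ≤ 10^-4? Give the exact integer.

|λ₂/λ₁| = 6.90/8.02 = 0.86035
Need k ≥ ln(10^-4) / ln(0.86035) = -9.2103 / -0.1504 ≈ 61.232
Smallest integer k satisfying the bound: 62

62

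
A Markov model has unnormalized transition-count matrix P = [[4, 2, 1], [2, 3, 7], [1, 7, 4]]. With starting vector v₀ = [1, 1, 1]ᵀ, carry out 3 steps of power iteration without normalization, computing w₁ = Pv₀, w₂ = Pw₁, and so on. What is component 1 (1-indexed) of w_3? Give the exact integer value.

663

w1 = Pv₀ = (7, 12, 12)
w2 = Pw1 = (64, 134, 139)
w3 = Pw2 = (663, 1503, 1558)
The requested component of w3 is 663.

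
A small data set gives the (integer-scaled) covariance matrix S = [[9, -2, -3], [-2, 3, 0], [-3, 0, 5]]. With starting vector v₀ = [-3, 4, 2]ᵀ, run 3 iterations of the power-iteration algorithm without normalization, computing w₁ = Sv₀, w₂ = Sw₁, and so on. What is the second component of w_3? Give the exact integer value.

1332

w1 = Sv₀ = (9·(-3) + (-2)·4 + (-3)·2; (-2)·(-3) + 3·4 + 0·2; (-3)·(-3) + 0·4 + 5·2) = (-41, 18, 19)
w2 = Sw1 = (9·(-41) + (-2)·18 + (-3)·19; (-2)·(-41) + 3·18 + 0·19; (-3)·(-41) + 0·18 + 5·19) = (-462, 136, 218)
w3 = Sw2 = (-5084, 1332, 2476)
The requested component of w3 is 1332.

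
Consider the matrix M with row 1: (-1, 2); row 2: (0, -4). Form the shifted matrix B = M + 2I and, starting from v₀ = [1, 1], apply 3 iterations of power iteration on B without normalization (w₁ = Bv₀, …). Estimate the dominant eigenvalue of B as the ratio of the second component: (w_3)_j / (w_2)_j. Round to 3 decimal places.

B = M + 2I has rows (1, 2); (0, -2)
w1 = Bv₀ = (1·1 + 2·1; 0·1 + (-2)·1) = (3, -2)
w2 = Bw1 = (1·3 + 2·(-2); 0·3 + (-2)·(-2)) = (-1, 4)
w3 = Bw2 = (7, -8)
Ratio: -8/4 = -2.000

-2.000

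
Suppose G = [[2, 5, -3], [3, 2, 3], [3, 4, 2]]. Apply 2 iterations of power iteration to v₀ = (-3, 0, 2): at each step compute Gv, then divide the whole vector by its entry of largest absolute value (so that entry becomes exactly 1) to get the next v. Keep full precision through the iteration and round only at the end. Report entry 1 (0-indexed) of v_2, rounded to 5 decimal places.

0.98276

Gv0 = (-12.000000, -3.000000, -5.000000); divide by -12.000000 → v1 = (1.000000, 0.250000, 0.416667)
Gv1 = (2.000000, 4.750000, 4.833333); divide by 4.833333 → v2 = (0.413793, 0.982759, 1.000000)
Requested entry of v2: -57/-58 = 0.98276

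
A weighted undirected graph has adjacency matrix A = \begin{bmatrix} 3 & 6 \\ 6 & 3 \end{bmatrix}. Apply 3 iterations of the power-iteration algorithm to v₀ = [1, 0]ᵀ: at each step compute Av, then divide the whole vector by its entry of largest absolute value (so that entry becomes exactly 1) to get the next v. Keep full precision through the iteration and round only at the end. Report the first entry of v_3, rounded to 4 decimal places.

Av0 = (3.00000, 6.00000); divide by 6.00000 → v1 = (0.50000, 1.00000)
Av1 = (7.50000, 6.00000); divide by 7.50000 → v2 = (1.00000, 0.80000)
Av2 = (7.80000, 8.40000); divide by 8.40000 → v3 = (0.92857, 1.00000)
Requested entry of v3: 351/378 = 0.9286

0.9286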